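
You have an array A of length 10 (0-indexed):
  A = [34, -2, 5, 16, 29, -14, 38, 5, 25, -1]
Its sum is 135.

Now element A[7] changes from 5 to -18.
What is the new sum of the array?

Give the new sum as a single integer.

Answer: 112

Derivation:
Old value at index 7: 5
New value at index 7: -18
Delta = -18 - 5 = -23
New sum = old_sum + delta = 135 + (-23) = 112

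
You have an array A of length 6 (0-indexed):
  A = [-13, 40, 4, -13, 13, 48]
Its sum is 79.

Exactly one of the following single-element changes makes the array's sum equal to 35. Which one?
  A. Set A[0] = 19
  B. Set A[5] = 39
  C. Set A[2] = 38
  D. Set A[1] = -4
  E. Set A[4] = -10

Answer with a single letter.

Answer: D

Derivation:
Option A: A[0] -13->19, delta=32, new_sum=79+(32)=111
Option B: A[5] 48->39, delta=-9, new_sum=79+(-9)=70
Option C: A[2] 4->38, delta=34, new_sum=79+(34)=113
Option D: A[1] 40->-4, delta=-44, new_sum=79+(-44)=35 <-- matches target
Option E: A[4] 13->-10, delta=-23, new_sum=79+(-23)=56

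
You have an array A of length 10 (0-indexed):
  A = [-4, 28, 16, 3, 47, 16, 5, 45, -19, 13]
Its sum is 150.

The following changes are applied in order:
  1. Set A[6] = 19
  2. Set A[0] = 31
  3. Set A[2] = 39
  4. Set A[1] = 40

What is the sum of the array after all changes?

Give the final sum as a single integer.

Answer: 234

Derivation:
Initial sum: 150
Change 1: A[6] 5 -> 19, delta = 14, sum = 164
Change 2: A[0] -4 -> 31, delta = 35, sum = 199
Change 3: A[2] 16 -> 39, delta = 23, sum = 222
Change 4: A[1] 28 -> 40, delta = 12, sum = 234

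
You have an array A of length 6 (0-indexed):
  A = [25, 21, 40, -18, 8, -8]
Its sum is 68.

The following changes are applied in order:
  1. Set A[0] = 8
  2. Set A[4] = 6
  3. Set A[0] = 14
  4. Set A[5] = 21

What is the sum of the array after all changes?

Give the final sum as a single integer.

Initial sum: 68
Change 1: A[0] 25 -> 8, delta = -17, sum = 51
Change 2: A[4] 8 -> 6, delta = -2, sum = 49
Change 3: A[0] 8 -> 14, delta = 6, sum = 55
Change 4: A[5] -8 -> 21, delta = 29, sum = 84

Answer: 84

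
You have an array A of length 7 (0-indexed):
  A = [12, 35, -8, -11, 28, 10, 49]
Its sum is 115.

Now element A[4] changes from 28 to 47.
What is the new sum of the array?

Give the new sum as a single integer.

Old value at index 4: 28
New value at index 4: 47
Delta = 47 - 28 = 19
New sum = old_sum + delta = 115 + (19) = 134

Answer: 134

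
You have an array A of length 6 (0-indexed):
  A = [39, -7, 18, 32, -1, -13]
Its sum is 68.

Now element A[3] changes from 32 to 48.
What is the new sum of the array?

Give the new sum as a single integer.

Old value at index 3: 32
New value at index 3: 48
Delta = 48 - 32 = 16
New sum = old_sum + delta = 68 + (16) = 84

Answer: 84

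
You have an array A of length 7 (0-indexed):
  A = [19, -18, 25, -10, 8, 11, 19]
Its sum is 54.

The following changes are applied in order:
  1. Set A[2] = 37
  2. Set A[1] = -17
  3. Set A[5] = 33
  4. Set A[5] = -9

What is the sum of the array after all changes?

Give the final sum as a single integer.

Answer: 47

Derivation:
Initial sum: 54
Change 1: A[2] 25 -> 37, delta = 12, sum = 66
Change 2: A[1] -18 -> -17, delta = 1, sum = 67
Change 3: A[5] 11 -> 33, delta = 22, sum = 89
Change 4: A[5] 33 -> -9, delta = -42, sum = 47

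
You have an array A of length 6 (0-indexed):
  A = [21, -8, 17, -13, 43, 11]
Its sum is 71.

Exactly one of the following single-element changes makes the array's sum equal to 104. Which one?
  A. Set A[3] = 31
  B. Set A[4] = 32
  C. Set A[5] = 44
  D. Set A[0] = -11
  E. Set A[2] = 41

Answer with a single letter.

Option A: A[3] -13->31, delta=44, new_sum=71+(44)=115
Option B: A[4] 43->32, delta=-11, new_sum=71+(-11)=60
Option C: A[5] 11->44, delta=33, new_sum=71+(33)=104 <-- matches target
Option D: A[0] 21->-11, delta=-32, new_sum=71+(-32)=39
Option E: A[2] 17->41, delta=24, new_sum=71+(24)=95

Answer: C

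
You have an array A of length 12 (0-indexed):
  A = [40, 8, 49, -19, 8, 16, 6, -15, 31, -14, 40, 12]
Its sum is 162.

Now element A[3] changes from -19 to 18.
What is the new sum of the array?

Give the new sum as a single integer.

Old value at index 3: -19
New value at index 3: 18
Delta = 18 - -19 = 37
New sum = old_sum + delta = 162 + (37) = 199

Answer: 199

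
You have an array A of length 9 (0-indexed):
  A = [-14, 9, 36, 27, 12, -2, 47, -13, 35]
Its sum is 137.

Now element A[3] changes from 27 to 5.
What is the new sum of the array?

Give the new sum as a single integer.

Old value at index 3: 27
New value at index 3: 5
Delta = 5 - 27 = -22
New sum = old_sum + delta = 137 + (-22) = 115

Answer: 115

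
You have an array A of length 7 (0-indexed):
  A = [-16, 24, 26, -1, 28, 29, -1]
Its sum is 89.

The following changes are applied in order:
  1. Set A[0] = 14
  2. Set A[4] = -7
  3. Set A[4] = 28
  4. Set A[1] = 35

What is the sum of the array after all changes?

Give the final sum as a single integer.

Answer: 130

Derivation:
Initial sum: 89
Change 1: A[0] -16 -> 14, delta = 30, sum = 119
Change 2: A[4] 28 -> -7, delta = -35, sum = 84
Change 3: A[4] -7 -> 28, delta = 35, sum = 119
Change 4: A[1] 24 -> 35, delta = 11, sum = 130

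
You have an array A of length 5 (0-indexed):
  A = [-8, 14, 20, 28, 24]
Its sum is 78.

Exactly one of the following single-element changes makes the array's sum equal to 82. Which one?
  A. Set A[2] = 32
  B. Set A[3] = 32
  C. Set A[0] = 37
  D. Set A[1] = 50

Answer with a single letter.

Answer: B

Derivation:
Option A: A[2] 20->32, delta=12, new_sum=78+(12)=90
Option B: A[3] 28->32, delta=4, new_sum=78+(4)=82 <-- matches target
Option C: A[0] -8->37, delta=45, new_sum=78+(45)=123
Option D: A[1] 14->50, delta=36, new_sum=78+(36)=114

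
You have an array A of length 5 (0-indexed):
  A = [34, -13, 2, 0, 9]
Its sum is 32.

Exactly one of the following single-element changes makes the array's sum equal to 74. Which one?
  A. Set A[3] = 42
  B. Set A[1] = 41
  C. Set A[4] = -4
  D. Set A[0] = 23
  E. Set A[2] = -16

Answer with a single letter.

Option A: A[3] 0->42, delta=42, new_sum=32+(42)=74 <-- matches target
Option B: A[1] -13->41, delta=54, new_sum=32+(54)=86
Option C: A[4] 9->-4, delta=-13, new_sum=32+(-13)=19
Option D: A[0] 34->23, delta=-11, new_sum=32+(-11)=21
Option E: A[2] 2->-16, delta=-18, new_sum=32+(-18)=14

Answer: A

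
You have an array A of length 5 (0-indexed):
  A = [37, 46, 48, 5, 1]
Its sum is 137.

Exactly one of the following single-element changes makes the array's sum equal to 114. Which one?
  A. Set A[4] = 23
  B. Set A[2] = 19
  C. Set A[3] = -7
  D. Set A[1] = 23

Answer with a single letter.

Option A: A[4] 1->23, delta=22, new_sum=137+(22)=159
Option B: A[2] 48->19, delta=-29, new_sum=137+(-29)=108
Option C: A[3] 5->-7, delta=-12, new_sum=137+(-12)=125
Option D: A[1] 46->23, delta=-23, new_sum=137+(-23)=114 <-- matches target

Answer: D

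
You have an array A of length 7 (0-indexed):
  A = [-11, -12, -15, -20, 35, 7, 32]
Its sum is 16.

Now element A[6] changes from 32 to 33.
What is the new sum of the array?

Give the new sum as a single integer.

Answer: 17

Derivation:
Old value at index 6: 32
New value at index 6: 33
Delta = 33 - 32 = 1
New sum = old_sum + delta = 16 + (1) = 17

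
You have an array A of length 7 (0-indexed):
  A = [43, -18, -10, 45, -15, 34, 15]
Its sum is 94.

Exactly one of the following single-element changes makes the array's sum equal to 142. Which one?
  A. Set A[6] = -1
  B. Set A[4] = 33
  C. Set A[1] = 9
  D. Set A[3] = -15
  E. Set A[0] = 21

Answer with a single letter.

Option A: A[6] 15->-1, delta=-16, new_sum=94+(-16)=78
Option B: A[4] -15->33, delta=48, new_sum=94+(48)=142 <-- matches target
Option C: A[1] -18->9, delta=27, new_sum=94+(27)=121
Option D: A[3] 45->-15, delta=-60, new_sum=94+(-60)=34
Option E: A[0] 43->21, delta=-22, new_sum=94+(-22)=72

Answer: B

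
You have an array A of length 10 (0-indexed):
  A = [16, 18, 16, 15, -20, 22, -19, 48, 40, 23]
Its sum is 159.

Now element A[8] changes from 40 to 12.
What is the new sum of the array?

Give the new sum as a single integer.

Old value at index 8: 40
New value at index 8: 12
Delta = 12 - 40 = -28
New sum = old_sum + delta = 159 + (-28) = 131

Answer: 131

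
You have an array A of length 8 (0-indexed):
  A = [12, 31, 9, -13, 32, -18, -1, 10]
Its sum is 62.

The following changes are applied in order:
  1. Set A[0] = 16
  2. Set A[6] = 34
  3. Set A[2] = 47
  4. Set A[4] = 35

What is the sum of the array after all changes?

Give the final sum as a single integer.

Initial sum: 62
Change 1: A[0] 12 -> 16, delta = 4, sum = 66
Change 2: A[6] -1 -> 34, delta = 35, sum = 101
Change 3: A[2] 9 -> 47, delta = 38, sum = 139
Change 4: A[4] 32 -> 35, delta = 3, sum = 142

Answer: 142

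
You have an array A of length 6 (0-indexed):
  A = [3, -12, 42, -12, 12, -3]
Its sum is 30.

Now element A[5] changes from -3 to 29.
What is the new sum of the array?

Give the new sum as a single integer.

Answer: 62

Derivation:
Old value at index 5: -3
New value at index 5: 29
Delta = 29 - -3 = 32
New sum = old_sum + delta = 30 + (32) = 62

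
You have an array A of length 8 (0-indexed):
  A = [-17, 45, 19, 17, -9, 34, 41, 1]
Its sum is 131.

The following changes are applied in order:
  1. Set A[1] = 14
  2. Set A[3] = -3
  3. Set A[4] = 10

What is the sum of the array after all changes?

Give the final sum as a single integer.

Answer: 99

Derivation:
Initial sum: 131
Change 1: A[1] 45 -> 14, delta = -31, sum = 100
Change 2: A[3] 17 -> -3, delta = -20, sum = 80
Change 3: A[4] -9 -> 10, delta = 19, sum = 99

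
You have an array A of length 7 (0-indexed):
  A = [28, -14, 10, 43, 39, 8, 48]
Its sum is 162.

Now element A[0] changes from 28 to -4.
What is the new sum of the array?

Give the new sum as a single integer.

Answer: 130

Derivation:
Old value at index 0: 28
New value at index 0: -4
Delta = -4 - 28 = -32
New sum = old_sum + delta = 162 + (-32) = 130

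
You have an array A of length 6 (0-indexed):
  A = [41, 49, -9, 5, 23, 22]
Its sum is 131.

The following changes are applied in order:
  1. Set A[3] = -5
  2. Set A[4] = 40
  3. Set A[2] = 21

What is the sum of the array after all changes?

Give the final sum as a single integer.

Answer: 168

Derivation:
Initial sum: 131
Change 1: A[3] 5 -> -5, delta = -10, sum = 121
Change 2: A[4] 23 -> 40, delta = 17, sum = 138
Change 3: A[2] -9 -> 21, delta = 30, sum = 168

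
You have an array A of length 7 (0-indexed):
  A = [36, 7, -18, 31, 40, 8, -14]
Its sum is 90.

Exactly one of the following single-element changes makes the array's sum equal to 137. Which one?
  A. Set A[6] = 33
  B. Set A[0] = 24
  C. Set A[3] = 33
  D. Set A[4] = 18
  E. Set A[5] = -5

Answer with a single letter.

Option A: A[6] -14->33, delta=47, new_sum=90+(47)=137 <-- matches target
Option B: A[0] 36->24, delta=-12, new_sum=90+(-12)=78
Option C: A[3] 31->33, delta=2, new_sum=90+(2)=92
Option D: A[4] 40->18, delta=-22, new_sum=90+(-22)=68
Option E: A[5] 8->-5, delta=-13, new_sum=90+(-13)=77

Answer: A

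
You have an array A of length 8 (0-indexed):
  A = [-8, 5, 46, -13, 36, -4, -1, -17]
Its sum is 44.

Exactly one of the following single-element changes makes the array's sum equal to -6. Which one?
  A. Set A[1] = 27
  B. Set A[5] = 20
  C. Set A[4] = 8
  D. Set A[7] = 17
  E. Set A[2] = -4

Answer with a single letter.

Option A: A[1] 5->27, delta=22, new_sum=44+(22)=66
Option B: A[5] -4->20, delta=24, new_sum=44+(24)=68
Option C: A[4] 36->8, delta=-28, new_sum=44+(-28)=16
Option D: A[7] -17->17, delta=34, new_sum=44+(34)=78
Option E: A[2] 46->-4, delta=-50, new_sum=44+(-50)=-6 <-- matches target

Answer: E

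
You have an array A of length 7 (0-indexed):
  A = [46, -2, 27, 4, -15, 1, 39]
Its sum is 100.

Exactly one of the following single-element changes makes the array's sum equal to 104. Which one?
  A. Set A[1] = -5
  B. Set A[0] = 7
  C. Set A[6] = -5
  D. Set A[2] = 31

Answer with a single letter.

Option A: A[1] -2->-5, delta=-3, new_sum=100+(-3)=97
Option B: A[0] 46->7, delta=-39, new_sum=100+(-39)=61
Option C: A[6] 39->-5, delta=-44, new_sum=100+(-44)=56
Option D: A[2] 27->31, delta=4, new_sum=100+(4)=104 <-- matches target

Answer: D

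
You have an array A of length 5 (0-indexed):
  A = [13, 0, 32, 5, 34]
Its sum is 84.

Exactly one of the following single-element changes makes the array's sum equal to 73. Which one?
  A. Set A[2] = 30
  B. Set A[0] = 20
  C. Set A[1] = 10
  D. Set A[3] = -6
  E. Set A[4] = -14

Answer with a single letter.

Option A: A[2] 32->30, delta=-2, new_sum=84+(-2)=82
Option B: A[0] 13->20, delta=7, new_sum=84+(7)=91
Option C: A[1] 0->10, delta=10, new_sum=84+(10)=94
Option D: A[3] 5->-6, delta=-11, new_sum=84+(-11)=73 <-- matches target
Option E: A[4] 34->-14, delta=-48, new_sum=84+(-48)=36

Answer: D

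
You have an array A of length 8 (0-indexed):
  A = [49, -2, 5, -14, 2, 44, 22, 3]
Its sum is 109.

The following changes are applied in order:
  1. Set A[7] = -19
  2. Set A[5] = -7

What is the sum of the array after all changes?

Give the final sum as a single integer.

Initial sum: 109
Change 1: A[7] 3 -> -19, delta = -22, sum = 87
Change 2: A[5] 44 -> -7, delta = -51, sum = 36

Answer: 36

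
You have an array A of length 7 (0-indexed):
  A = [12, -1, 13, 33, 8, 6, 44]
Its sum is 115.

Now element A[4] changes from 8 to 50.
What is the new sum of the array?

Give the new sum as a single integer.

Answer: 157

Derivation:
Old value at index 4: 8
New value at index 4: 50
Delta = 50 - 8 = 42
New sum = old_sum + delta = 115 + (42) = 157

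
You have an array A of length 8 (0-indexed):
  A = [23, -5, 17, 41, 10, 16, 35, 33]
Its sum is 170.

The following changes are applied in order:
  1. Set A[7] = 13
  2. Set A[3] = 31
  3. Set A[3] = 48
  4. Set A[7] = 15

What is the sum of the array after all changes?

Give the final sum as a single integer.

Answer: 159

Derivation:
Initial sum: 170
Change 1: A[7] 33 -> 13, delta = -20, sum = 150
Change 2: A[3] 41 -> 31, delta = -10, sum = 140
Change 3: A[3] 31 -> 48, delta = 17, sum = 157
Change 4: A[7] 13 -> 15, delta = 2, sum = 159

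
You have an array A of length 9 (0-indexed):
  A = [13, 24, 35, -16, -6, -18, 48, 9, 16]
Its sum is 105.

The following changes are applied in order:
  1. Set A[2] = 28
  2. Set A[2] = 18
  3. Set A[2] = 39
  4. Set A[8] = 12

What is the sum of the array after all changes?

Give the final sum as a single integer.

Initial sum: 105
Change 1: A[2] 35 -> 28, delta = -7, sum = 98
Change 2: A[2] 28 -> 18, delta = -10, sum = 88
Change 3: A[2] 18 -> 39, delta = 21, sum = 109
Change 4: A[8] 16 -> 12, delta = -4, sum = 105

Answer: 105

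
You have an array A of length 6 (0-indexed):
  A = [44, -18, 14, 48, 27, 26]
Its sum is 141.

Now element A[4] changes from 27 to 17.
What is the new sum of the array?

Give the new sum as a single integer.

Answer: 131

Derivation:
Old value at index 4: 27
New value at index 4: 17
Delta = 17 - 27 = -10
New sum = old_sum + delta = 141 + (-10) = 131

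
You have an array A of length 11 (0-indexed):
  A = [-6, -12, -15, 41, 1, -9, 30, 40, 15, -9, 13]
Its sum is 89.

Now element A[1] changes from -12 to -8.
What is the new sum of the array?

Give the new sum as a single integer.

Old value at index 1: -12
New value at index 1: -8
Delta = -8 - -12 = 4
New sum = old_sum + delta = 89 + (4) = 93

Answer: 93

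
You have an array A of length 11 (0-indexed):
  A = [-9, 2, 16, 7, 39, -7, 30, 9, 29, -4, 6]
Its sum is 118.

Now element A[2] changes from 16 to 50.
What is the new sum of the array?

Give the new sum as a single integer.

Answer: 152

Derivation:
Old value at index 2: 16
New value at index 2: 50
Delta = 50 - 16 = 34
New sum = old_sum + delta = 118 + (34) = 152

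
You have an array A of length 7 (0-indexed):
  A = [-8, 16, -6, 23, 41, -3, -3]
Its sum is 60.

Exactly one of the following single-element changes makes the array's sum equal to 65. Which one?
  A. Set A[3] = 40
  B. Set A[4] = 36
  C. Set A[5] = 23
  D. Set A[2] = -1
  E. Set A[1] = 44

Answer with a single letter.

Answer: D

Derivation:
Option A: A[3] 23->40, delta=17, new_sum=60+(17)=77
Option B: A[4] 41->36, delta=-5, new_sum=60+(-5)=55
Option C: A[5] -3->23, delta=26, new_sum=60+(26)=86
Option D: A[2] -6->-1, delta=5, new_sum=60+(5)=65 <-- matches target
Option E: A[1] 16->44, delta=28, new_sum=60+(28)=88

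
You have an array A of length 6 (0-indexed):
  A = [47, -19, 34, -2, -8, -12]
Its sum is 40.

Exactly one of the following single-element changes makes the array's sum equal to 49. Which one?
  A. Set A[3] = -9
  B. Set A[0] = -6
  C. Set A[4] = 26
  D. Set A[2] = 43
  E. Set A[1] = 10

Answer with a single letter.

Answer: D

Derivation:
Option A: A[3] -2->-9, delta=-7, new_sum=40+(-7)=33
Option B: A[0] 47->-6, delta=-53, new_sum=40+(-53)=-13
Option C: A[4] -8->26, delta=34, new_sum=40+(34)=74
Option D: A[2] 34->43, delta=9, new_sum=40+(9)=49 <-- matches target
Option E: A[1] -19->10, delta=29, new_sum=40+(29)=69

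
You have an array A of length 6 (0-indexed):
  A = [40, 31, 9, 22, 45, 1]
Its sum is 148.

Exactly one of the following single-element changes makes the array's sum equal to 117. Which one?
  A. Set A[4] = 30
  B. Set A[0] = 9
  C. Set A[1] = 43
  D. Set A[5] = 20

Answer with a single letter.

Option A: A[4] 45->30, delta=-15, new_sum=148+(-15)=133
Option B: A[0] 40->9, delta=-31, new_sum=148+(-31)=117 <-- matches target
Option C: A[1] 31->43, delta=12, new_sum=148+(12)=160
Option D: A[5] 1->20, delta=19, new_sum=148+(19)=167

Answer: B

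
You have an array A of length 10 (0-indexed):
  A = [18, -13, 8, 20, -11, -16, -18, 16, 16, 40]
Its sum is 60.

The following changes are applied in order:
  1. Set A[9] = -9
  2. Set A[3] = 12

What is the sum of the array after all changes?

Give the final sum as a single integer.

Initial sum: 60
Change 1: A[9] 40 -> -9, delta = -49, sum = 11
Change 2: A[3] 20 -> 12, delta = -8, sum = 3

Answer: 3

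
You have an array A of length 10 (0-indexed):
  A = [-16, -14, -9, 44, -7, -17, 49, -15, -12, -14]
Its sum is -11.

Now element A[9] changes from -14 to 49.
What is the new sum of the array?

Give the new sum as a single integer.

Old value at index 9: -14
New value at index 9: 49
Delta = 49 - -14 = 63
New sum = old_sum + delta = -11 + (63) = 52

Answer: 52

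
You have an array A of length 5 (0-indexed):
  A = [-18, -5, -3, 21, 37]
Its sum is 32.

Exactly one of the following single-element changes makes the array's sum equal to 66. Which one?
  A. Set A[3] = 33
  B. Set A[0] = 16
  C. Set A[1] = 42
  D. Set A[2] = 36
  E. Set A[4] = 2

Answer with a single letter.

Answer: B

Derivation:
Option A: A[3] 21->33, delta=12, new_sum=32+(12)=44
Option B: A[0] -18->16, delta=34, new_sum=32+(34)=66 <-- matches target
Option C: A[1] -5->42, delta=47, new_sum=32+(47)=79
Option D: A[2] -3->36, delta=39, new_sum=32+(39)=71
Option E: A[4] 37->2, delta=-35, new_sum=32+(-35)=-3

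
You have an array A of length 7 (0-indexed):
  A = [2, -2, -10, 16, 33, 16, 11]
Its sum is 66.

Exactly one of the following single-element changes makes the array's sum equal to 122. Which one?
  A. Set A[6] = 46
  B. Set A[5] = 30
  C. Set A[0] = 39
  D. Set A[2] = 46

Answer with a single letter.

Option A: A[6] 11->46, delta=35, new_sum=66+(35)=101
Option B: A[5] 16->30, delta=14, new_sum=66+(14)=80
Option C: A[0] 2->39, delta=37, new_sum=66+(37)=103
Option D: A[2] -10->46, delta=56, new_sum=66+(56)=122 <-- matches target

Answer: D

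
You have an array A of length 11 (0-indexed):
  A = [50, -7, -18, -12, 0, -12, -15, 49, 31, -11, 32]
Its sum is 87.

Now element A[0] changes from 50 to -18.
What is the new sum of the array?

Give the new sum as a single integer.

Old value at index 0: 50
New value at index 0: -18
Delta = -18 - 50 = -68
New sum = old_sum + delta = 87 + (-68) = 19

Answer: 19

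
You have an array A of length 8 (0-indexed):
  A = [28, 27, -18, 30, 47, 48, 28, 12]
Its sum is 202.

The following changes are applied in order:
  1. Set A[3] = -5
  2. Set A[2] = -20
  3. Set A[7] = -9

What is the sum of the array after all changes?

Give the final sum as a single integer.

Answer: 144

Derivation:
Initial sum: 202
Change 1: A[3] 30 -> -5, delta = -35, sum = 167
Change 2: A[2] -18 -> -20, delta = -2, sum = 165
Change 3: A[7] 12 -> -9, delta = -21, sum = 144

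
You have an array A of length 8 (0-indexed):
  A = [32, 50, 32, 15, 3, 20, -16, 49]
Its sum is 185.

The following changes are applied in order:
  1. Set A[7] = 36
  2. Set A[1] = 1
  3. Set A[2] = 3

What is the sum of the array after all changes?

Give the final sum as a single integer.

Answer: 94

Derivation:
Initial sum: 185
Change 1: A[7] 49 -> 36, delta = -13, sum = 172
Change 2: A[1] 50 -> 1, delta = -49, sum = 123
Change 3: A[2] 32 -> 3, delta = -29, sum = 94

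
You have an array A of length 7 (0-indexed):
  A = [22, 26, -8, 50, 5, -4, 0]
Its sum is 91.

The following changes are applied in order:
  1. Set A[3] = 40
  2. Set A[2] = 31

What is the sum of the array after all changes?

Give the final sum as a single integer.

Initial sum: 91
Change 1: A[3] 50 -> 40, delta = -10, sum = 81
Change 2: A[2] -8 -> 31, delta = 39, sum = 120

Answer: 120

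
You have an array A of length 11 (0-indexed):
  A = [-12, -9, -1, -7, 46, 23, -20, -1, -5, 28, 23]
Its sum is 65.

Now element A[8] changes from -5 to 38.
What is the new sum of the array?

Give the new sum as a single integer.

Answer: 108

Derivation:
Old value at index 8: -5
New value at index 8: 38
Delta = 38 - -5 = 43
New sum = old_sum + delta = 65 + (43) = 108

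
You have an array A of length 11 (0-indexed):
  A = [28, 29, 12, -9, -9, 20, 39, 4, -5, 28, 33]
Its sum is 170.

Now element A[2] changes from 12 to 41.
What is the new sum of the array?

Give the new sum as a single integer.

Answer: 199

Derivation:
Old value at index 2: 12
New value at index 2: 41
Delta = 41 - 12 = 29
New sum = old_sum + delta = 170 + (29) = 199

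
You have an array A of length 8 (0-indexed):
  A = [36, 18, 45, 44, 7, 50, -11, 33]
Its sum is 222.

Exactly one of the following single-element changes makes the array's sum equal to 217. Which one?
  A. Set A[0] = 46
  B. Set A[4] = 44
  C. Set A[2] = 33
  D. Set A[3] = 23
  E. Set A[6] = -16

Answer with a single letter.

Option A: A[0] 36->46, delta=10, new_sum=222+(10)=232
Option B: A[4] 7->44, delta=37, new_sum=222+(37)=259
Option C: A[2] 45->33, delta=-12, new_sum=222+(-12)=210
Option D: A[3] 44->23, delta=-21, new_sum=222+(-21)=201
Option E: A[6] -11->-16, delta=-5, new_sum=222+(-5)=217 <-- matches target

Answer: E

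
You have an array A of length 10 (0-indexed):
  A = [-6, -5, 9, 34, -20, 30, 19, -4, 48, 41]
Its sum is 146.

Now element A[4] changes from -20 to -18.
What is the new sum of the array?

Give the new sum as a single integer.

Answer: 148

Derivation:
Old value at index 4: -20
New value at index 4: -18
Delta = -18 - -20 = 2
New sum = old_sum + delta = 146 + (2) = 148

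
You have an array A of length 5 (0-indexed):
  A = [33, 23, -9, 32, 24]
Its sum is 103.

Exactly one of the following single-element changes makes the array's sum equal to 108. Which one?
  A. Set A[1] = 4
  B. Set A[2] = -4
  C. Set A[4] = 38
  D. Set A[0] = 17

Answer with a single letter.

Option A: A[1] 23->4, delta=-19, new_sum=103+(-19)=84
Option B: A[2] -9->-4, delta=5, new_sum=103+(5)=108 <-- matches target
Option C: A[4] 24->38, delta=14, new_sum=103+(14)=117
Option D: A[0] 33->17, delta=-16, new_sum=103+(-16)=87

Answer: B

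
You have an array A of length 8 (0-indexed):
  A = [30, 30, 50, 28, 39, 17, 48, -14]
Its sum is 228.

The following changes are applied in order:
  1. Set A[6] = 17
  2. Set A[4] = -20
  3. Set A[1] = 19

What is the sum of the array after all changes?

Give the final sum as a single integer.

Initial sum: 228
Change 1: A[6] 48 -> 17, delta = -31, sum = 197
Change 2: A[4] 39 -> -20, delta = -59, sum = 138
Change 3: A[1] 30 -> 19, delta = -11, sum = 127

Answer: 127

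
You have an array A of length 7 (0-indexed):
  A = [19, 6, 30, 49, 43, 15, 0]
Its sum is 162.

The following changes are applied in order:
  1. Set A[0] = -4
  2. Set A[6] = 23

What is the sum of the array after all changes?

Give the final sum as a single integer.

Answer: 162

Derivation:
Initial sum: 162
Change 1: A[0] 19 -> -4, delta = -23, sum = 139
Change 2: A[6] 0 -> 23, delta = 23, sum = 162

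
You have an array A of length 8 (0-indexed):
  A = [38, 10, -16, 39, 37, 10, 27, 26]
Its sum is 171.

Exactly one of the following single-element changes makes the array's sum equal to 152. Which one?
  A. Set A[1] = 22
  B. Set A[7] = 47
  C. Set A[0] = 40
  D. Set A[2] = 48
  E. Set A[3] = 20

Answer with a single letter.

Option A: A[1] 10->22, delta=12, new_sum=171+(12)=183
Option B: A[7] 26->47, delta=21, new_sum=171+(21)=192
Option C: A[0] 38->40, delta=2, new_sum=171+(2)=173
Option D: A[2] -16->48, delta=64, new_sum=171+(64)=235
Option E: A[3] 39->20, delta=-19, new_sum=171+(-19)=152 <-- matches target

Answer: E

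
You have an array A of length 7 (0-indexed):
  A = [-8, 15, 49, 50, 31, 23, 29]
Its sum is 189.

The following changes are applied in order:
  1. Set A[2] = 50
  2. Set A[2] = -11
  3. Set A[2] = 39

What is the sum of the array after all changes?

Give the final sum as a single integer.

Initial sum: 189
Change 1: A[2] 49 -> 50, delta = 1, sum = 190
Change 2: A[2] 50 -> -11, delta = -61, sum = 129
Change 3: A[2] -11 -> 39, delta = 50, sum = 179

Answer: 179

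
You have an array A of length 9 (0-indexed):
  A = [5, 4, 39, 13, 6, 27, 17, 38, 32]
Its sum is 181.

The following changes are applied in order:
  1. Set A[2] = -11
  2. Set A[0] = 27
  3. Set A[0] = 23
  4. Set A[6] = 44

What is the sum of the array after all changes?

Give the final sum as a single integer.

Initial sum: 181
Change 1: A[2] 39 -> -11, delta = -50, sum = 131
Change 2: A[0] 5 -> 27, delta = 22, sum = 153
Change 3: A[0] 27 -> 23, delta = -4, sum = 149
Change 4: A[6] 17 -> 44, delta = 27, sum = 176

Answer: 176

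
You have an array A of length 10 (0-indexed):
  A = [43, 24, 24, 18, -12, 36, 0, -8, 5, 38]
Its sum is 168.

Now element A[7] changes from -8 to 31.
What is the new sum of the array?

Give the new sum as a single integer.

Answer: 207

Derivation:
Old value at index 7: -8
New value at index 7: 31
Delta = 31 - -8 = 39
New sum = old_sum + delta = 168 + (39) = 207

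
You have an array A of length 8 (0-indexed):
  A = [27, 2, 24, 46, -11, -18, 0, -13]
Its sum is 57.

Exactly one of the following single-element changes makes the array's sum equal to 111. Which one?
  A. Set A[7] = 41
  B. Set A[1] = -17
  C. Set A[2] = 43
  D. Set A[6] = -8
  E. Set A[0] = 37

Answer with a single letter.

Option A: A[7] -13->41, delta=54, new_sum=57+(54)=111 <-- matches target
Option B: A[1] 2->-17, delta=-19, new_sum=57+(-19)=38
Option C: A[2] 24->43, delta=19, new_sum=57+(19)=76
Option D: A[6] 0->-8, delta=-8, new_sum=57+(-8)=49
Option E: A[0] 27->37, delta=10, new_sum=57+(10)=67

Answer: A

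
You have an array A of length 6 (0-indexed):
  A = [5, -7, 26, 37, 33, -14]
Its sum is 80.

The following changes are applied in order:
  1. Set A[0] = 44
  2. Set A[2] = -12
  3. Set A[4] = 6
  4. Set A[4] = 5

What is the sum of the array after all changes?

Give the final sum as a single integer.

Initial sum: 80
Change 1: A[0] 5 -> 44, delta = 39, sum = 119
Change 2: A[2] 26 -> -12, delta = -38, sum = 81
Change 3: A[4] 33 -> 6, delta = -27, sum = 54
Change 4: A[4] 6 -> 5, delta = -1, sum = 53

Answer: 53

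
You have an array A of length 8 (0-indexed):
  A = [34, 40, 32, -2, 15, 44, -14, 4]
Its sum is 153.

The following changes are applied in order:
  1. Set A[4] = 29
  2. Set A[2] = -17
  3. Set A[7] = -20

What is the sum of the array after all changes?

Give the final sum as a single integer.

Answer: 94

Derivation:
Initial sum: 153
Change 1: A[4] 15 -> 29, delta = 14, sum = 167
Change 2: A[2] 32 -> -17, delta = -49, sum = 118
Change 3: A[7] 4 -> -20, delta = -24, sum = 94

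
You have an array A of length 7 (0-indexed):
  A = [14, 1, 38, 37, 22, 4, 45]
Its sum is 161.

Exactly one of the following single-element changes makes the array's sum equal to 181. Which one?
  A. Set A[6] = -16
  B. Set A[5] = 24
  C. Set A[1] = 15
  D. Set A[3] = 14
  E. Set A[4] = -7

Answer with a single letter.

Option A: A[6] 45->-16, delta=-61, new_sum=161+(-61)=100
Option B: A[5] 4->24, delta=20, new_sum=161+(20)=181 <-- matches target
Option C: A[1] 1->15, delta=14, new_sum=161+(14)=175
Option D: A[3] 37->14, delta=-23, new_sum=161+(-23)=138
Option E: A[4] 22->-7, delta=-29, new_sum=161+(-29)=132

Answer: B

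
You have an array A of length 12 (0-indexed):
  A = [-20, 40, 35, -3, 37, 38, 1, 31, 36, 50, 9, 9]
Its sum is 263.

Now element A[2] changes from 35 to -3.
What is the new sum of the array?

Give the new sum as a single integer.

Old value at index 2: 35
New value at index 2: -3
Delta = -3 - 35 = -38
New sum = old_sum + delta = 263 + (-38) = 225

Answer: 225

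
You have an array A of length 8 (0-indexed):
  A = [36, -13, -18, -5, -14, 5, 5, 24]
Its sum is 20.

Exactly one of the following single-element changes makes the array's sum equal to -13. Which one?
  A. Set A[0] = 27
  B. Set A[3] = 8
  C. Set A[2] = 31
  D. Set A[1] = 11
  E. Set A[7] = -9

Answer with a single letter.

Answer: E

Derivation:
Option A: A[0] 36->27, delta=-9, new_sum=20+(-9)=11
Option B: A[3] -5->8, delta=13, new_sum=20+(13)=33
Option C: A[2] -18->31, delta=49, new_sum=20+(49)=69
Option D: A[1] -13->11, delta=24, new_sum=20+(24)=44
Option E: A[7] 24->-9, delta=-33, new_sum=20+(-33)=-13 <-- matches target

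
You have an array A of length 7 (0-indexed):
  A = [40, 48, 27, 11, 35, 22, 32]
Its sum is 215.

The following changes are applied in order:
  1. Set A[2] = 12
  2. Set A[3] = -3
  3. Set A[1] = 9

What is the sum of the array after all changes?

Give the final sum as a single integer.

Initial sum: 215
Change 1: A[2] 27 -> 12, delta = -15, sum = 200
Change 2: A[3] 11 -> -3, delta = -14, sum = 186
Change 3: A[1] 48 -> 9, delta = -39, sum = 147

Answer: 147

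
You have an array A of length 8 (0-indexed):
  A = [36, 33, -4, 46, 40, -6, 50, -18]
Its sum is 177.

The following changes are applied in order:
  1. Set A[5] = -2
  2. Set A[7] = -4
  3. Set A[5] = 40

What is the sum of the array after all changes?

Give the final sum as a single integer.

Answer: 237

Derivation:
Initial sum: 177
Change 1: A[5] -6 -> -2, delta = 4, sum = 181
Change 2: A[7] -18 -> -4, delta = 14, sum = 195
Change 3: A[5] -2 -> 40, delta = 42, sum = 237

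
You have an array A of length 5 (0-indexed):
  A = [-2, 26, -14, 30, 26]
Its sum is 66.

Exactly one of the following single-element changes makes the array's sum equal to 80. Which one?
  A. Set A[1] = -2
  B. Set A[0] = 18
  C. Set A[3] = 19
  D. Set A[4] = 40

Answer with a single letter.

Answer: D

Derivation:
Option A: A[1] 26->-2, delta=-28, new_sum=66+(-28)=38
Option B: A[0] -2->18, delta=20, new_sum=66+(20)=86
Option C: A[3] 30->19, delta=-11, new_sum=66+(-11)=55
Option D: A[4] 26->40, delta=14, new_sum=66+(14)=80 <-- matches target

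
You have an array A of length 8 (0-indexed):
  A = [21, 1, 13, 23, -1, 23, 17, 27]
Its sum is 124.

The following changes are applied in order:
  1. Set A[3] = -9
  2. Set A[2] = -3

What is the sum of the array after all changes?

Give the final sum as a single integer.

Initial sum: 124
Change 1: A[3] 23 -> -9, delta = -32, sum = 92
Change 2: A[2] 13 -> -3, delta = -16, sum = 76

Answer: 76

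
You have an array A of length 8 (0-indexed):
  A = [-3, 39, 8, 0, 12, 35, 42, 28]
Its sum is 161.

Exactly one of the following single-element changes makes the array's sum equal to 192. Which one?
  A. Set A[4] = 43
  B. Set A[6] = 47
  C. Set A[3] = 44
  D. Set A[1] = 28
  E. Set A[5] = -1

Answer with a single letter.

Answer: A

Derivation:
Option A: A[4] 12->43, delta=31, new_sum=161+(31)=192 <-- matches target
Option B: A[6] 42->47, delta=5, new_sum=161+(5)=166
Option C: A[3] 0->44, delta=44, new_sum=161+(44)=205
Option D: A[1] 39->28, delta=-11, new_sum=161+(-11)=150
Option E: A[5] 35->-1, delta=-36, new_sum=161+(-36)=125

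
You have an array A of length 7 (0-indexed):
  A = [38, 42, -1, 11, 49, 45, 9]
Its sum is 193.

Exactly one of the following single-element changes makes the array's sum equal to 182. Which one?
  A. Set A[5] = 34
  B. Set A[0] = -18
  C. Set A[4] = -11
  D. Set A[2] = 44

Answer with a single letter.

Option A: A[5] 45->34, delta=-11, new_sum=193+(-11)=182 <-- matches target
Option B: A[0] 38->-18, delta=-56, new_sum=193+(-56)=137
Option C: A[4] 49->-11, delta=-60, new_sum=193+(-60)=133
Option D: A[2] -1->44, delta=45, new_sum=193+(45)=238

Answer: A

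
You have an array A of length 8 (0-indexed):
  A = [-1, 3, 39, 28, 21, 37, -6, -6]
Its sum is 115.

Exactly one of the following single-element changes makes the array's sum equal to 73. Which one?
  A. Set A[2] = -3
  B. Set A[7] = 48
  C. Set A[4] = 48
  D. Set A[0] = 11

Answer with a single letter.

Answer: A

Derivation:
Option A: A[2] 39->-3, delta=-42, new_sum=115+(-42)=73 <-- matches target
Option B: A[7] -6->48, delta=54, new_sum=115+(54)=169
Option C: A[4] 21->48, delta=27, new_sum=115+(27)=142
Option D: A[0] -1->11, delta=12, new_sum=115+(12)=127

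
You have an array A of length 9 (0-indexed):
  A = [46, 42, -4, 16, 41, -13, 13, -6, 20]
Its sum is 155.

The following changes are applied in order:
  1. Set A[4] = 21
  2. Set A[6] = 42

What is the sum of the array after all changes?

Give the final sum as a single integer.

Answer: 164

Derivation:
Initial sum: 155
Change 1: A[4] 41 -> 21, delta = -20, sum = 135
Change 2: A[6] 13 -> 42, delta = 29, sum = 164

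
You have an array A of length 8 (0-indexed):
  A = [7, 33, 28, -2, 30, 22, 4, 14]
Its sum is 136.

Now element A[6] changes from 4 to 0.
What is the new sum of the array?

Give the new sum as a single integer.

Old value at index 6: 4
New value at index 6: 0
Delta = 0 - 4 = -4
New sum = old_sum + delta = 136 + (-4) = 132

Answer: 132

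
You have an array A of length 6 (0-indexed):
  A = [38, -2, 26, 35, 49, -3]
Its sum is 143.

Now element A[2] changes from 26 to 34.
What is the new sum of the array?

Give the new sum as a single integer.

Answer: 151

Derivation:
Old value at index 2: 26
New value at index 2: 34
Delta = 34 - 26 = 8
New sum = old_sum + delta = 143 + (8) = 151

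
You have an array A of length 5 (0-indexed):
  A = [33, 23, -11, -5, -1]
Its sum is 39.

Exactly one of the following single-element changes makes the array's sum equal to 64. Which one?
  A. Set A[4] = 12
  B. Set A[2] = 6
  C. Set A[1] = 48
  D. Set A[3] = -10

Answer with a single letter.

Option A: A[4] -1->12, delta=13, new_sum=39+(13)=52
Option B: A[2] -11->6, delta=17, new_sum=39+(17)=56
Option C: A[1] 23->48, delta=25, new_sum=39+(25)=64 <-- matches target
Option D: A[3] -5->-10, delta=-5, new_sum=39+(-5)=34

Answer: C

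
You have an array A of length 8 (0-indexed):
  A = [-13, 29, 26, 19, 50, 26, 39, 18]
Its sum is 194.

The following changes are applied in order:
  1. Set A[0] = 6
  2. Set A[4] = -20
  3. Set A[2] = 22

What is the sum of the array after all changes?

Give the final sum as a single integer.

Initial sum: 194
Change 1: A[0] -13 -> 6, delta = 19, sum = 213
Change 2: A[4] 50 -> -20, delta = -70, sum = 143
Change 3: A[2] 26 -> 22, delta = -4, sum = 139

Answer: 139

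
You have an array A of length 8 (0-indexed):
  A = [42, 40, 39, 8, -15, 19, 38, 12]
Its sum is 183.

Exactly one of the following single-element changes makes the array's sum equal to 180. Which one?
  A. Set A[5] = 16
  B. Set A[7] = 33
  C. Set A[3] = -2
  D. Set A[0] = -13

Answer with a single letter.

Answer: A

Derivation:
Option A: A[5] 19->16, delta=-3, new_sum=183+(-3)=180 <-- matches target
Option B: A[7] 12->33, delta=21, new_sum=183+(21)=204
Option C: A[3] 8->-2, delta=-10, new_sum=183+(-10)=173
Option D: A[0] 42->-13, delta=-55, new_sum=183+(-55)=128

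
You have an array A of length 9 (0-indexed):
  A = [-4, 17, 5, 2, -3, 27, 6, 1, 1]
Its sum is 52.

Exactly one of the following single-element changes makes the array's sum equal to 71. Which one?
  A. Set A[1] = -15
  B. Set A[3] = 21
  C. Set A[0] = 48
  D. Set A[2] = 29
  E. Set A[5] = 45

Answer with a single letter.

Option A: A[1] 17->-15, delta=-32, new_sum=52+(-32)=20
Option B: A[3] 2->21, delta=19, new_sum=52+(19)=71 <-- matches target
Option C: A[0] -4->48, delta=52, new_sum=52+(52)=104
Option D: A[2] 5->29, delta=24, new_sum=52+(24)=76
Option E: A[5] 27->45, delta=18, new_sum=52+(18)=70

Answer: B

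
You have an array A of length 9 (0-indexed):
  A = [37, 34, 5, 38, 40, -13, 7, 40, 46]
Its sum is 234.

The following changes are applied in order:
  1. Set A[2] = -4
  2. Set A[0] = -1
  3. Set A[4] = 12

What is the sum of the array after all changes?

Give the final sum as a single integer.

Answer: 159

Derivation:
Initial sum: 234
Change 1: A[2] 5 -> -4, delta = -9, sum = 225
Change 2: A[0] 37 -> -1, delta = -38, sum = 187
Change 3: A[4] 40 -> 12, delta = -28, sum = 159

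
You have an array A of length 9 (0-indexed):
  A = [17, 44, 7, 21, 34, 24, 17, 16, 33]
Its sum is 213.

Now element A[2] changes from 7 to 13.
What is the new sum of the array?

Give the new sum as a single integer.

Answer: 219

Derivation:
Old value at index 2: 7
New value at index 2: 13
Delta = 13 - 7 = 6
New sum = old_sum + delta = 213 + (6) = 219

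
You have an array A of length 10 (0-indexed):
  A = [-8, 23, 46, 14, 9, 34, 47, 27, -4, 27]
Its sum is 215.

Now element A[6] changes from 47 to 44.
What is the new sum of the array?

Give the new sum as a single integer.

Old value at index 6: 47
New value at index 6: 44
Delta = 44 - 47 = -3
New sum = old_sum + delta = 215 + (-3) = 212

Answer: 212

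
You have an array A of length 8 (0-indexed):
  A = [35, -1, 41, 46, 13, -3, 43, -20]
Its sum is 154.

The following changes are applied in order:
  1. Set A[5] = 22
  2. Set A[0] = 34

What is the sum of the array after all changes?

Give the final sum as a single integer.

Initial sum: 154
Change 1: A[5] -3 -> 22, delta = 25, sum = 179
Change 2: A[0] 35 -> 34, delta = -1, sum = 178

Answer: 178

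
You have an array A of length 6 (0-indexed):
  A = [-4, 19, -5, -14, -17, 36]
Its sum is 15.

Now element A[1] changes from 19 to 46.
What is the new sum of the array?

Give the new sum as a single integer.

Old value at index 1: 19
New value at index 1: 46
Delta = 46 - 19 = 27
New sum = old_sum + delta = 15 + (27) = 42

Answer: 42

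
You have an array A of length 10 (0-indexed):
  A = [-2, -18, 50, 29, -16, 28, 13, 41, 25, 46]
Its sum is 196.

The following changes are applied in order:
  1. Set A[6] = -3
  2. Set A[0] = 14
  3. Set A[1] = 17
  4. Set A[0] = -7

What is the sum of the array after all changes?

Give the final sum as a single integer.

Answer: 210

Derivation:
Initial sum: 196
Change 1: A[6] 13 -> -3, delta = -16, sum = 180
Change 2: A[0] -2 -> 14, delta = 16, sum = 196
Change 3: A[1] -18 -> 17, delta = 35, sum = 231
Change 4: A[0] 14 -> -7, delta = -21, sum = 210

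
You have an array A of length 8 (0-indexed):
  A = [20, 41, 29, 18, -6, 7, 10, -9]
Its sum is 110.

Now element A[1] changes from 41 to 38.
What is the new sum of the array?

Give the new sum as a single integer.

Old value at index 1: 41
New value at index 1: 38
Delta = 38 - 41 = -3
New sum = old_sum + delta = 110 + (-3) = 107

Answer: 107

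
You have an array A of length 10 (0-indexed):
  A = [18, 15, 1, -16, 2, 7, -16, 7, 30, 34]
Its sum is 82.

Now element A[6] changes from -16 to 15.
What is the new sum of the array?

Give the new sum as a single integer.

Answer: 113

Derivation:
Old value at index 6: -16
New value at index 6: 15
Delta = 15 - -16 = 31
New sum = old_sum + delta = 82 + (31) = 113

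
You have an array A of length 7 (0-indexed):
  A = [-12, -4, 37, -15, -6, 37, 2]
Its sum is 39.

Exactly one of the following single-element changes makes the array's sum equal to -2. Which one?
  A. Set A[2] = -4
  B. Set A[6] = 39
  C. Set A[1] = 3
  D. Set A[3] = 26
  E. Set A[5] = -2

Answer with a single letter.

Answer: A

Derivation:
Option A: A[2] 37->-4, delta=-41, new_sum=39+(-41)=-2 <-- matches target
Option B: A[6] 2->39, delta=37, new_sum=39+(37)=76
Option C: A[1] -4->3, delta=7, new_sum=39+(7)=46
Option D: A[3] -15->26, delta=41, new_sum=39+(41)=80
Option E: A[5] 37->-2, delta=-39, new_sum=39+(-39)=0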